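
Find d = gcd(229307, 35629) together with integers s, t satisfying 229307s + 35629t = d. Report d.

Euclidean algorithm:
229307 = 6·35629 + 15533
35629 = 2·15533 + 4563
15533 = 3·4563 + 1844
4563 = 2·1844 + 875
1844 = 2·875 + 94
875 = 9·94 + 29
94 = 3·29 + 7
29 = 4·7 + 1
7 = 7·1 + 0
gcd(229307, 35629) = 1.
Back-substituting:
1 = 29 − 4·7
1 = −4·94 + 13·29
1 = 13·875 − 121·94
1 = −121·1844 + 255·875
1 = 255·4563 − 631·1844
1 = −631·15533 + 2148·4563
1 = 2148·35629 − 4927·15533
1 = −4927·229307 + 31710·35629
So 1 = (-4927)·229307 + (31710)·35629.

1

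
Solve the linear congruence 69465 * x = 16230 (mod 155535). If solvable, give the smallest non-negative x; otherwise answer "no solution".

9140

First find gcd(69465, 155535):
155535 = 2×69465 + 16605
69465 = 4×16605 + 3045
16605 = 5×3045 + 1380
3045 = 2×1380 + 285
1380 = 4×285 + 240
285 = 1×240 + 45
240 = 5×45 + 15
45 = 3×15 + 0
gcd = 15 and 15 | 16230, so solutions exist. Divide through by 15: 4631x ≡ 1082 (mod 10369).
Now find 4631⁻¹ mod 10369:
10369 = 2·4631 + 1107
4631 = 4·1107 + 203
1107 = 5·203 + 92
203 = 2·92 + 19
92 = 4·19 + 16
19 = 1·16 + 3
16 = 5·3 + 1
3 = 3·1 + 0
Back-substitute:
1 = 16 − 5·3
1 = −5·19 + 6·16
1 = 6·92 − 29·19
1 = −29·203 + 64·92
1 = 64·1107 − 349·203
1 = −349·4631 + 1460·1107
1 = 1460·10369 − 3269·4631
So 4631·(-3269) ≡ 1 (mod 10369), i.e. 4631⁻¹ ≡ 7100.
Then x ≡ 7100·1082 ≡ 9140 (mod 10369); the smallest non-negative solution is x = 9140.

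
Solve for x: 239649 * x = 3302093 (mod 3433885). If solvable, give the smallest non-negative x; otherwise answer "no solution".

First find gcd(239649, 3433885):
3433885 = 14·239649 + 78799
239649 = 3·78799 + 3252
78799 = 24·3252 + 751
3252 = 4·751 + 248
751 = 3·248 + 7
248 = 35·7 + 3
7 = 2·3 + 1
3 = 3·1 + 0
gcd = 1, so a unique solution mod 3433885 exists.
Back-substitute for the Bézout coefficients:
1 = 7 − 2·3
1 = −2·248 + 71·7
1 = 71·751 − 215·248
1 = −215·3252 + 931·751
1 = 931·78799 − 22559·3252
1 = −22559·239649 + 68608·78799
1 = 68608·3433885 − 983071·239649
So 239649·(-983071) ≡ 1 (mod 3433885), giving 239649⁻¹ ≡ 2450814.
x ≡ 239649⁻¹·3302093 ≡ 2450814·3302093 ≡ 412182 (mod 3433885).

412182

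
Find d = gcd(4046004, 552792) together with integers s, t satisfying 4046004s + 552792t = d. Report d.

12

Euclidean algorithm:
4046004 = 7·552792 + 176460
552792 = 3·176460 + 23412
176460 = 7·23412 + 12576
23412 = 1·12576 + 10836
12576 = 1·10836 + 1740
10836 = 6·1740 + 396
1740 = 4·396 + 156
396 = 2·156 + 84
156 = 1·84 + 72
84 = 1·72 + 12
72 = 6·12 + 0
gcd(4046004, 552792) = 12.
Express as a combination:
12 = 84 − 72
12 = −156 + 2·84
12 = 2·396 − 5·156
12 = −5·1740 + 22·396
12 = 22·10836 − 137·1740
12 = −137·12576 + 159·10836
12 = 159·23412 − 296·12576
12 = −296·176460 + 2231·23412
12 = 2231·552792 − 6989·176460
12 = −6989·4046004 + 51154·552792
So 12 = (-6989)·4046004 + (51154)·552792.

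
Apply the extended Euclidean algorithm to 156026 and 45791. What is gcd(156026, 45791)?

1

Euclidean algorithm:
156026 = 3*45791 + 18653
45791 = 2*18653 + 8485
18653 = 2*8485 + 1683
8485 = 5*1683 + 70
1683 = 24*70 + 3
70 = 23*3 + 1
3 = 3*1 + 0
gcd(156026, 45791) = 1.
Working backward:
1 = 70 − 23·3
1 = −23·1683 + 553·70
1 = 553·8485 − 2788·1683
1 = −2788·18653 + 6129·8485
1 = 6129·45791 − 15046·18653
1 = −15046·156026 + 51267·45791
So 1 = (-15046)·156026 + (51267)·45791.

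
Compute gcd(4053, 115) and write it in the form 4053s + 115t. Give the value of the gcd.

Repeated division:
4053 = 35·115 + 28
115 = 4·28 + 3
28 = 9·3 + 1
3 = 3·1 + 0
gcd(4053, 115) = 1.
Back-substituting:
1 = 28 − 9·3
1 = −9·115 + 37·28
1 = 37·4053 − 1304·115
So 1 = (37)·4053 + (-1304)·115.

1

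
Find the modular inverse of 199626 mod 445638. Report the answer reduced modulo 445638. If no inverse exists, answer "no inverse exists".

Euclidean algorithm on 445638, 199626:
445638 = 2*199626 + 46386
199626 = 4*46386 + 14082
46386 = 3*14082 + 4140
14082 = 3*4140 + 1662
4140 = 2*1662 + 816
1662 = 2*816 + 30
816 = 27*30 + 6
30 = 5*6 + 0
Since gcd = 6 > 1, 199626 is not a unit mod 445638.

no inverse exists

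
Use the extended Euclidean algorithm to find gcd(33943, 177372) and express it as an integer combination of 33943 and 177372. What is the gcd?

Repeated division:
177372 = 5×33943 + 7657
33943 = 4×7657 + 3315
7657 = 2×3315 + 1027
3315 = 3×1027 + 234
1027 = 4×234 + 91
234 = 2×91 + 52
91 = 1×52 + 39
52 = 1×39 + 13
39 = 3×13 + 0
gcd(33943, 177372) = 13.
Working backward:
13 = 52 − 39
13 = −91 + 2·52
13 = 2·234 − 5·91
13 = −5·1027 + 22·234
13 = 22·3315 − 71·1027
13 = −71·7657 + 164·3315
13 = 164·33943 − 727·7657
13 = −727·177372 + 3799·33943
So 13 = (-727)·177372 + (3799)·33943.

13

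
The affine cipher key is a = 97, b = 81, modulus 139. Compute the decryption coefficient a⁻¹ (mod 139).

43

gcd(139, 97) by repeated division:
139 = 1*97 + 42
97 = 2*42 + 13
42 = 3*13 + 3
13 = 4*3 + 1
3 = 3*1 + 0
gcd = 1, so the inverse exists. Back-substitute:
1 = 13 − 4·3
1 = −4·42 + 13·13
1 = 13·97 − 30·42
1 = −30·139 + 43·97
So 97·43 ≡ 1 (mod 139).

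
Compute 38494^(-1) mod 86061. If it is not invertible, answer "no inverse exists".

72421

Run Euclid on (86061, 38494):
86061 = 2·38494 + 9073
38494 = 4·9073 + 2202
9073 = 4·2202 + 265
2202 = 8·265 + 82
265 = 3·82 + 19
82 = 4·19 + 6
19 = 3·6 + 1
6 = 6·1 + 0
The gcd is 1. Working backward:
1 = 19 − 3·6
1 = −3·82 + 13·19
1 = 13·265 − 42·82
1 = −42·2202 + 349·265
1 = 349·9073 − 1438·2202
1 = −1438·38494 + 6101·9073
1 = 6101·86061 − 13640·38494
Thus 38494·(-13640) ≡ 1 (mod 86061); reducing, -13640 mod 86061 = 72421.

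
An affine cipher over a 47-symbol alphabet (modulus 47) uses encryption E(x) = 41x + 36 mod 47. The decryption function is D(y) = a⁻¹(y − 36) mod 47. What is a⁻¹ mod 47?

39

gcd(47, 41) by repeated division:
47 = 1*41 + 6
41 = 6*6 + 5
6 = 1*5 + 1
5 = 5*1 + 0
gcd = 1, so the inverse exists. Back-substitute:
1 = 6 − 5
1 = −41 + 7·6
1 = 7·47 − 8·41
Hence 41⁻¹ ≡ -8 ≡ 39 (mod 47).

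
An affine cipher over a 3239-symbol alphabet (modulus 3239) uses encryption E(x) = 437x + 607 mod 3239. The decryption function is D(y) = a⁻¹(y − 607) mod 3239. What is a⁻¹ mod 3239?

gcd(3239, 437) by repeated division:
3239 = 7·437 + 180
437 = 2·180 + 77
180 = 2·77 + 26
77 = 2·26 + 25
26 = 1·25 + 1
25 = 25·1 + 0
The gcd is 1. Working backward:
1 = 26 − 25
1 = −77 + 3·26
1 = 3·180 − 7·77
1 = −7·437 + 17·180
1 = 17·3239 − 126·437
Hence 437⁻¹ ≡ -126 ≡ 3113 (mod 3239).

3113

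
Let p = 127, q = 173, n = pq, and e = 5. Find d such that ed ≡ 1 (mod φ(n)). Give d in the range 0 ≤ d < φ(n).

φ(n) = (p−1)(q−1) = 126·172 = 21672.
Need d with 5·d ≡ 1 (mod 21672). Apply the extended Euclidean algorithm:
21672 = 4334*5 + 2
5 = 2*2 + 1
2 = 2*1 + 0
Back-substitute:
1 = 5 − 2·2
1 = −2·21672 + 8669·5
So 5·8669 ≡ 1 (mod 21672), hence d = 8669.

8669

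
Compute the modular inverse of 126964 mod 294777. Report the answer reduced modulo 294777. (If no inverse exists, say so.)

gcd(294777, 126964) by repeated division:
294777 = 2·126964 + 40849
126964 = 3·40849 + 4417
40849 = 9·4417 + 1096
4417 = 4·1096 + 33
1096 = 33·33 + 7
33 = 4·7 + 5
7 = 1·5 + 2
5 = 2·2 + 1
2 = 2·1 + 0
Since gcd(126964, 294777) = 1, back-substitute to write 1 as a combination:
1 = 5 − 2·2
1 = −2·7 + 3·5
1 = 3·33 − 14·7
1 = −14·1096 + 465·33
1 = 465·4417 − 1874·1096
1 = −1874·40849 + 17331·4417
1 = 17331·126964 − 53867·40849
1 = −53867·294777 + 125065·126964
So 126964·125065 ≡ 1 (mod 294777).

125065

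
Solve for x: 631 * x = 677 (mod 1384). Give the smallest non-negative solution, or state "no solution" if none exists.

First find gcd(631, 1384):
1384 = 2*631 + 122
631 = 5*122 + 21
122 = 5*21 + 17
21 = 1*17 + 4
17 = 4*4 + 1
4 = 4*1 + 0
gcd = 1, so a unique solution mod 1384 exists.
Back-substitute for the Bézout coefficients:
1 = 17 − 4·4
1 = −4·21 + 5·17
1 = 5·122 − 29·21
1 = −29·631 + 150·122
1 = 150·1384 − 329·631
So 631·(-329) ≡ 1 (mod 1384), giving 631⁻¹ ≡ 1055.
x ≡ 631⁻¹·677 ≡ 1055·677 ≡ 91 (mod 1384).

91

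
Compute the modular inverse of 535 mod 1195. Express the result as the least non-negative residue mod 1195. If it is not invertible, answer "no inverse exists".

no inverse exists

Compute gcd(535, 1195):
1195 = 2×535 + 125
535 = 4×125 + 35
125 = 3×35 + 20
35 = 1×20 + 15
20 = 1×15 + 5
15 = 3×5 + 0
Since gcd = 5 > 1, 535 is not a unit mod 1195.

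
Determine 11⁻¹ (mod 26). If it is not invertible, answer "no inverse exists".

Extended Euclidean algorithm:
26 = 2·11 + 4
11 = 2·4 + 3
4 = 1·3 + 1
3 = 3·1 + 0
The gcd is 1. Working backward:
1 = 4 − 3
1 = −11 + 3·4
1 = 3·26 − 7·11
Hence 11⁻¹ ≡ -7 ≡ 19 (mod 26).

19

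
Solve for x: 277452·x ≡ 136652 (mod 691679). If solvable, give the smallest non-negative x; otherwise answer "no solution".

First find gcd(277452, 691679):
691679 = 2·277452 + 136775
277452 = 2·136775 + 3902
136775 = 35·3902 + 205
3902 = 19·205 + 7
205 = 29·7 + 2
7 = 3·2 + 1
2 = 2·1 + 0
gcd = 1, so a unique solution mod 691679 exists.
Back-substitute for the Bézout coefficients:
1 = 7 − 3·2
1 = −3·205 + 88·7
1 = 88·3902 − 1675·205
1 = −1675·136775 + 58713·3902
1 = 58713·277452 − 119101·136775
1 = −119101·691679 + 296915·277452
So 277452·(296915) ≡ 1 (mod 691679), giving 277452⁻¹ ≡ 296915.
x ≡ 277452⁻¹·136652 ≡ 296915·136652 ≡ 138440 (mod 691679).

138440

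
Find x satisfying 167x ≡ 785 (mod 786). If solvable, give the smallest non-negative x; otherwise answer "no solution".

433

First find gcd(167, 786):
786 = 4·167 + 118
167 = 1·118 + 49
118 = 2·49 + 20
49 = 2·20 + 9
20 = 2·9 + 2
9 = 4·2 + 1
2 = 2·1 + 0
gcd = 1, so a unique solution mod 786 exists.
Back-substitute for the Bézout coefficients:
1 = 9 − 4·2
1 = −4·20 + 9·9
1 = 9·49 − 22·20
1 = −22·118 + 53·49
1 = 53·167 − 75·118
1 = −75·786 + 353·167
So 167·(353) ≡ 1 (mod 786), giving 167⁻¹ ≡ 353.
x ≡ 167⁻¹·785 ≡ 353·785 ≡ 433 (mod 786).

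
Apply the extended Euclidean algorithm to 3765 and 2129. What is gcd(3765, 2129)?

Repeated division:
3765 = 1×2129 + 1636
2129 = 1×1636 + 493
1636 = 3×493 + 157
493 = 3×157 + 22
157 = 7×22 + 3
22 = 7×3 + 1
3 = 3×1 + 0
gcd(3765, 2129) = 1.
Express as a combination:
1 = 22 − 7·3
1 = −7·157 + 50·22
1 = 50·493 − 157·157
1 = −157·1636 + 521·493
1 = 521·2129 − 678·1636
1 = −678·3765 + 1199·2129
So 1 = (-678)·3765 + (1199)·2129.

1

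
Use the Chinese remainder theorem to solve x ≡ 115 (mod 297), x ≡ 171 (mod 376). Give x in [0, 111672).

Write x = 115 + 297·k. Then 297·k ≡ 171 − 115 ≡ 56 (mod 376).
Need 297⁻¹ mod 376. Extended Euclid on (376, 297):
376 = 1·297 + 79
297 = 3·79 + 60
79 = 1·60 + 19
60 = 3·19 + 3
19 = 6·3 + 1
3 = 3·1 + 0
Back-substitute:
1 = 19 − 6·3
1 = −6·60 + 19·19
1 = 19·79 − 25·60
1 = −25·297 + 94·79
1 = 94·376 − 119·297
297⁻¹ ≡ 257 (mod 376), so k ≡ 257·56 ≡ 104 (mod 376).
x = 115 + 297·104 = 31003.

31003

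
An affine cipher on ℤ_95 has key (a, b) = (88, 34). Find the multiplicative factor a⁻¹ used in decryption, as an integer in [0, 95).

gcd(95, 88) by repeated division:
95 = 1·88 + 7
88 = 12·7 + 4
7 = 1·4 + 3
4 = 1·3 + 1
3 = 3·1 + 0
The gcd is 1. Working backward:
1 = 4 − 3
1 = −7 + 2·4
1 = 2·88 − 25·7
1 = −25·95 + 27·88
So 88·27 ≡ 1 (mod 95).

27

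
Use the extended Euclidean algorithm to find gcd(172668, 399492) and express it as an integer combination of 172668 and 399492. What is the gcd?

Repeated division:
399492 = 2·172668 + 54156
172668 = 3·54156 + 10200
54156 = 5·10200 + 3156
10200 = 3·3156 + 732
3156 = 4·732 + 228
732 = 3·228 + 48
228 = 4·48 + 36
48 = 1·36 + 12
36 = 3·12 + 0
gcd(172668, 399492) = 12.
Working backward:
12 = 48 − 36
12 = −228 + 5·48
12 = 5·732 − 16·228
12 = −16·3156 + 69·732
12 = 69·10200 − 223·3156
12 = −223·54156 + 1184·10200
12 = 1184·172668 − 3775·54156
12 = −3775·399492 + 8734·172668
So 12 = (-3775)·399492 + (8734)·172668.

12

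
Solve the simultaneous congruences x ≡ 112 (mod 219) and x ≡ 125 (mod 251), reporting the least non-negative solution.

39532

Write x = 112 + 219·k. Then 219·k ≡ 125 − 112 ≡ 13 (mod 251).
Need 219⁻¹ mod 251. Extended Euclid on (251, 219):
251 = 1*219 + 32
219 = 6*32 + 27
32 = 1*27 + 5
27 = 5*5 + 2
5 = 2*2 + 1
2 = 2*1 + 0
Back-substitute:
1 = 5 − 2·2
1 = −2·27 + 11·5
1 = 11·32 − 13·27
1 = −13·219 + 89·32
1 = 89·251 − 102·219
219⁻¹ ≡ 149 (mod 251), so k ≡ 149·13 ≡ 180 (mod 251).
x = 112 + 219·180 = 39532.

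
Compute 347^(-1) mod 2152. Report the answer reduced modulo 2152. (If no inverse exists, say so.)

707

Extended Euclidean algorithm:
2152 = 6*347 + 70
347 = 4*70 + 67
70 = 1*67 + 3
67 = 22*3 + 1
3 = 3*1 + 0
The gcd is 1. Working backward:
1 = 67 − 22·3
1 = −22·70 + 23·67
1 = 23·347 − 114·70
1 = −114·2152 + 707·347
So 347·707 ≡ 1 (mod 2152).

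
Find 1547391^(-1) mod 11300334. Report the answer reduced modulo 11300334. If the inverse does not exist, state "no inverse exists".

Compute gcd(1547391, 11300334):
11300334 = 7·1547391 + 468597
1547391 = 3·468597 + 141600
468597 = 3·141600 + 43797
141600 = 3·43797 + 10209
43797 = 4·10209 + 2961
10209 = 3·2961 + 1326
2961 = 2·1326 + 309
1326 = 4·309 + 90
309 = 3·90 + 39
90 = 2·39 + 12
39 = 3·12 + 3
12 = 4·3 + 0
Since gcd = 3 > 1, 1547391 is not a unit mod 11300334.

no inverse exists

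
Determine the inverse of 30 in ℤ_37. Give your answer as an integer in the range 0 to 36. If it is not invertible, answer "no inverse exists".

Apply the Euclidean algorithm to 37 and 30:
37 = 1*30 + 7
30 = 4*7 + 2
7 = 3*2 + 1
2 = 2*1 + 0
Since gcd(30, 37) = 1, back-substitute to write 1 as a combination:
1 = 7 − 3·2
1 = −3·30 + 13·7
1 = 13·37 − 16·30
Thus 30·(-16) ≡ 1 (mod 37); reducing, -16 mod 37 = 21.

21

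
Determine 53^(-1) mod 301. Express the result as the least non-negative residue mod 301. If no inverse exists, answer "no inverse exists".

142

Apply the Euclidean algorithm to 301 and 53:
301 = 5·53 + 36
53 = 1·36 + 17
36 = 2·17 + 2
17 = 8·2 + 1
2 = 2·1 + 0
Since gcd(53, 301) = 1, back-substitute to write 1 as a combination:
1 = 17 − 8·2
1 = −8·36 + 17·17
1 = 17·53 − 25·36
1 = −25·301 + 142·53
So 53·142 ≡ 1 (mod 301).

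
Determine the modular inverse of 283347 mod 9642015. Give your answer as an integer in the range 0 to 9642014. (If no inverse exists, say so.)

no inverse exists

Euclidean algorithm on 9642015, 283347:
9642015 = 34*283347 + 8217
283347 = 34*8217 + 3969
8217 = 2*3969 + 279
3969 = 14*279 + 63
279 = 4*63 + 27
63 = 2*27 + 9
27 = 3*9 + 0
gcd(283347, 9642015) = 9 ≠ 1, so 283347 has no multiplicative inverse modulo 9642015.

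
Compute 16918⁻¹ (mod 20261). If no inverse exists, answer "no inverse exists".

Extended Euclidean algorithm:
20261 = 1·16918 + 3343
16918 = 5·3343 + 203
3343 = 16·203 + 95
203 = 2·95 + 13
95 = 7·13 + 4
13 = 3·4 + 1
4 = 4·1 + 0
The gcd is 1. Working backward:
1 = 13 − 3·4
1 = −3·95 + 22·13
1 = 22·203 − 47·95
1 = −47·3343 + 774·203
1 = 774·16918 − 3917·3343
1 = −3917·20261 + 4691·16918
So 16918·4691 ≡ 1 (mod 20261).

4691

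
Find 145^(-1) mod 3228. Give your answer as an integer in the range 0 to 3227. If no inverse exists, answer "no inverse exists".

gcd(3228, 145) by repeated division:
3228 = 22*145 + 38
145 = 3*38 + 31
38 = 1*31 + 7
31 = 4*7 + 3
7 = 2*3 + 1
3 = 3*1 + 0
Since gcd(145, 3228) = 1, back-substitute to write 1 as a combination:
1 = 7 − 2·3
1 = −2·31 + 9·7
1 = 9·38 − 11·31
1 = −11·145 + 42·38
1 = 42·3228 − 935·145
So 145·(-935) ≡ 1 (mod 3228), and -935 ≡ 2293 (mod 3228).

2293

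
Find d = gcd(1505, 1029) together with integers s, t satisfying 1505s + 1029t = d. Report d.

Euclidean algorithm:
1505 = 1*1029 + 476
1029 = 2*476 + 77
476 = 6*77 + 14
77 = 5*14 + 7
14 = 2*7 + 0
gcd(1505, 1029) = 7.
Working backward:
7 = 77 − 5·14
7 = −5·476 + 31·77
7 = 31·1029 − 67·476
7 = −67·1505 + 98·1029
So 7 = (-67)·1505 + (98)·1029.

7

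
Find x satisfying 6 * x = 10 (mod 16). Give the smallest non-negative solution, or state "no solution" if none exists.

7

First find gcd(6, 16):
16 = 2×6 + 4
6 = 1×4 + 2
4 = 2×2 + 0
gcd = 2 and 2 | 10, so solutions exist. Divide through by 2: 3x ≡ 5 (mod 8).
Now find 3⁻¹ mod 8:
8 = 2×3 + 2
3 = 1×2 + 1
2 = 2×1 + 0
Back-substitute:
1 = 3 − 2
1 = −8 + 3·3
So 3⁻¹ ≡ 3 (mod 8).
Then x ≡ 3·5 ≡ 7 (mod 8); the smallest non-negative solution is x = 7.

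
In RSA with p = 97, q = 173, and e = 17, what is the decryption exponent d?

9713

φ(n) = (p−1)(q−1) = 96·172 = 16512.
Need d with 17·d ≡ 1 (mod 16512). Apply the extended Euclidean algorithm:
16512 = 971*17 + 5
17 = 3*5 + 2
5 = 2*2 + 1
2 = 2*1 + 0
Back-substitute:
1 = 5 − 2·2
1 = −2·17 + 7·5
1 = 7·16512 − 6799·17
So 17·(-6799) ≡ 1 (mod 16512), hence d ≡ -6799 ≡ 9713 (mod 16512).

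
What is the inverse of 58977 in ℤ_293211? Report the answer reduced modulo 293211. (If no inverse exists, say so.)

no inverse exists

Compute gcd(58977, 293211):
293211 = 4×58977 + 57303
58977 = 1×57303 + 1674
57303 = 34×1674 + 387
1674 = 4×387 + 126
387 = 3×126 + 9
126 = 14×9 + 0
The gcd is 9, not 1, hence no inverse exists.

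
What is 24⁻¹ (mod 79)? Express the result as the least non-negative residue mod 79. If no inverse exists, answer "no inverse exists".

56

Extended Euclidean algorithm:
79 = 3·24 + 7
24 = 3·7 + 3
7 = 2·3 + 1
3 = 3·1 + 0
Since gcd(24, 79) = 1, back-substitute to write 1 as a combination:
1 = 7 − 2·3
1 = −2·24 + 7·7
1 = 7·79 − 23·24
So 24·(-23) ≡ 1 (mod 79), and -23 ≡ 56 (mod 79).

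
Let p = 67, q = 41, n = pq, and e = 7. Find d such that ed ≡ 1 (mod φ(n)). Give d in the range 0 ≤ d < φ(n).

φ(n) = (p−1)(q−1) = 66·40 = 2640.
Need d with 7·d ≡ 1 (mod 2640). Apply the extended Euclidean algorithm:
2640 = 377*7 + 1
7 = 7*1 + 0
Back-substitute:
1 = 2640 − 377·7
So 7·(-377) ≡ 1 (mod 2640), hence d ≡ -377 ≡ 2263 (mod 2640).

2263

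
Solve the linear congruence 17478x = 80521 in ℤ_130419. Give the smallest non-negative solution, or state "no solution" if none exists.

no solution

gcd(17478, 130419):
130419 = 7*17478 + 8073
17478 = 2*8073 + 1332
8073 = 6*1332 + 81
1332 = 16*81 + 36
81 = 2*36 + 9
36 = 4*9 + 0
gcd = 9, but 9 ∤ 80521, so the congruence has no solution.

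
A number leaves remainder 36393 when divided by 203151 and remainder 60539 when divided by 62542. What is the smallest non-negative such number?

6107161755

Write x = 36393 + 203151·k. Then 203151·k ≡ 60539 − 36393 ≡ 24146 (mod 62542).
Need 203151⁻¹ mod 62542. Extended Euclid on (62542, 15525):
62542 = 4*15525 + 442
15525 = 35*442 + 55
442 = 8*55 + 2
55 = 27*2 + 1
2 = 2*1 + 0
Back-substitute:
1 = 55 − 27·2
1 = −27·442 + 217·55
1 = 217·15525 − 7622·442
1 = −7622·62542 + 30705·15525
203151⁻¹ ≡ 30705 (mod 62542), so k ≡ 30705·24146 ≡ 30062 (mod 62542).
x = 36393 + 203151·30062 = 6107161755.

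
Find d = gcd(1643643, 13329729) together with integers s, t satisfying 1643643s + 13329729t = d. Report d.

9

Apply Euclid's algorithm to 13329729 and 1643643:
13329729 = 8×1643643 + 180585
1643643 = 9×180585 + 18378
180585 = 9×18378 + 15183
18378 = 1×15183 + 3195
15183 = 4×3195 + 2403
3195 = 1×2403 + 792
2403 = 3×792 + 27
792 = 29×27 + 9
27 = 3×9 + 0
gcd(1643643, 13329729) = 9.
Back-substituting:
9 = 792 − 29·27
9 = −29·2403 + 88·792
9 = 88·3195 − 117·2403
9 = −117·15183 + 556·3195
9 = 556·18378 − 673·15183
9 = −673·180585 + 6613·18378
9 = 6613·1643643 − 60190·180585
9 = −60190·13329729 + 488133·1643643
So 9 = (-60190)·13329729 + (488133)·1643643.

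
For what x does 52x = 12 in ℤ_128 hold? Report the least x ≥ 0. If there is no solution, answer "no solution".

15

First find gcd(52, 128):
128 = 2×52 + 24
52 = 2×24 + 4
24 = 6×4 + 0
gcd = 4 and 4 | 12, so solutions exist. Divide through by 4: 13x ≡ 3 (mod 32).
Now find 13⁻¹ mod 32:
32 = 2·13 + 6
13 = 2·6 + 1
6 = 6·1 + 0
Back-substitute:
1 = 13 − 2·6
1 = −2·32 + 5·13
So 13⁻¹ ≡ 5 (mod 32).
Then x ≡ 5·3 ≡ 15 (mod 32); the smallest non-negative solution is x = 15.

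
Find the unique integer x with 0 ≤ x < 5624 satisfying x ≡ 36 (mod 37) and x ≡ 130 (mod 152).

4994

Write x = 36 + 37·k. Then 37·k ≡ 130 − 36 ≡ 94 (mod 152).
Need 37⁻¹ mod 152. Extended Euclid on (152, 37):
152 = 4·37 + 4
37 = 9·4 + 1
4 = 4·1 + 0
Back-substitute:
1 = 37 − 9·4
1 = −9·152 + 37·37
37⁻¹ ≡ 37 (mod 152), so k ≡ 37·94 ≡ 134 (mod 152).
x = 36 + 37·134 = 4994.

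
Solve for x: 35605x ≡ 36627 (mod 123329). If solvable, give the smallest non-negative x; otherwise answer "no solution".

39582

First find gcd(35605, 123329):
123329 = 3·35605 + 16514
35605 = 2·16514 + 2577
16514 = 6·2577 + 1052
2577 = 2·1052 + 473
1052 = 2·473 + 106
473 = 4·106 + 49
106 = 2·49 + 8
49 = 6·8 + 1
8 = 8·1 + 0
gcd = 1, so a unique solution mod 123329 exists.
Back-substitute for the Bézout coefficients:
1 = 49 − 6·8
1 = −6·106 + 13·49
1 = 13·473 − 58·106
1 = −58·1052 + 129·473
1 = 129·2577 − 316·1052
1 = −316·16514 + 2025·2577
1 = 2025·35605 − 4366·16514
1 = −4366·123329 + 15123·35605
So 35605·(15123) ≡ 1 (mod 123329), giving 35605⁻¹ ≡ 15123.
x ≡ 35605⁻¹·36627 ≡ 15123·36627 ≡ 39582 (mod 123329).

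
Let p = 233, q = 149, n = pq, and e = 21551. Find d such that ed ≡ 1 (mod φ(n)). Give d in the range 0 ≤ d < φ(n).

φ(n) = (p−1)(q−1) = 232·148 = 34336.
Need d with 21551·d ≡ 1 (mod 34336). Apply the extended Euclidean algorithm:
34336 = 1*21551 + 12785
21551 = 1*12785 + 8766
12785 = 1*8766 + 4019
8766 = 2*4019 + 728
4019 = 5*728 + 379
728 = 1*379 + 349
379 = 1*349 + 30
349 = 11*30 + 19
30 = 1*19 + 11
19 = 1*11 + 8
11 = 1*8 + 3
8 = 2*3 + 2
3 = 1*2 + 1
2 = 2*1 + 0
Back-substitute:
1 = 3 − 2
1 = −8 + 3·3
1 = 3·11 − 4·8
1 = −4·19 + 7·11
1 = 7·30 − 11·19
1 = −11·349 + 128·30
1 = 128·379 − 139·349
1 = −139·728 + 267·379
1 = 267·4019 − 1474·728
1 = −1474·8766 + 3215·4019
1 = 3215·12785 − 4689·8766
1 = −4689·21551 + 7904·12785
1 = 7904·34336 − 12593·21551
So 21551·(-12593) ≡ 1 (mod 34336), hence d ≡ -12593 ≡ 21743 (mod 34336).

21743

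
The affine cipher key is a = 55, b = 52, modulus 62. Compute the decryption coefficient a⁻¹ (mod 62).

53

Extended Euclidean algorithm:
62 = 1×55 + 7
55 = 7×7 + 6
7 = 1×6 + 1
6 = 6×1 + 0
gcd = 1, so the inverse exists. Back-substitute:
1 = 7 − 6
1 = −55 + 8·7
1 = 8·62 − 9·55
So 55·(-9) ≡ 1 (mod 62), and -9 ≡ 53 (mod 62).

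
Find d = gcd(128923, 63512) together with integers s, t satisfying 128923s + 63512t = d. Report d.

1

Euclidean algorithm:
128923 = 2×63512 + 1899
63512 = 33×1899 + 845
1899 = 2×845 + 209
845 = 4×209 + 9
209 = 23×9 + 2
9 = 4×2 + 1
2 = 2×1 + 0
gcd(128923, 63512) = 1.
Express as a combination:
1 = 9 − 4·2
1 = −4·209 + 93·9
1 = 93·845 − 376·209
1 = −376·1899 + 845·845
1 = 845·63512 − 28261·1899
1 = −28261·128923 + 57367·63512
So 1 = (-28261)·128923 + (57367)·63512.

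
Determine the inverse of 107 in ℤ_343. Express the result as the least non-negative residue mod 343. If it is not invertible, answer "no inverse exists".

109

Apply the Euclidean algorithm to 343 and 107:
343 = 3·107 + 22
107 = 4·22 + 19
22 = 1·19 + 3
19 = 6·3 + 1
3 = 3·1 + 0
gcd = 1, so the inverse exists. Back-substitute:
1 = 19 − 6·3
1 = −6·22 + 7·19
1 = 7·107 − 34·22
1 = −34·343 + 109·107
So 107·109 ≡ 1 (mod 343).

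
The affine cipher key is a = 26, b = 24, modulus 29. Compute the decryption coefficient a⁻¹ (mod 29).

Apply the Euclidean algorithm to 29 and 26:
29 = 1·26 + 3
26 = 8·3 + 2
3 = 1·2 + 1
2 = 2·1 + 0
Since gcd(26, 29) = 1, back-substitute to write 1 as a combination:
1 = 3 − 2
1 = −26 + 9·3
1 = 9·29 − 10·26
Thus 26·(-10) ≡ 1 (mod 29); reducing, -10 mod 29 = 19.

19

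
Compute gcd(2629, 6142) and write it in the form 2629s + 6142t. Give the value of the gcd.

Euclidean algorithm:
6142 = 2·2629 + 884
2629 = 2·884 + 861
884 = 1·861 + 23
861 = 37·23 + 10
23 = 2·10 + 3
10 = 3·3 + 1
3 = 3·1 + 0
gcd(2629, 6142) = 1.
Working backward:
1 = 10 − 3·3
1 = −3·23 + 7·10
1 = 7·861 − 262·23
1 = −262·884 + 269·861
1 = 269·2629 − 800·884
1 = −800·6142 + 1869·2629
So 1 = (-800)·6142 + (1869)·2629.

1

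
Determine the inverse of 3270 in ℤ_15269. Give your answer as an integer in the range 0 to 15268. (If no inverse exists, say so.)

Apply the Euclidean algorithm to 15269 and 3270:
15269 = 4×3270 + 2189
3270 = 1×2189 + 1081
2189 = 2×1081 + 27
1081 = 40×27 + 1
27 = 27×1 + 0
gcd = 1, so the inverse exists. Back-substitute:
1 = 1081 − 40·27
1 = −40·2189 + 81·1081
1 = 81·3270 − 121·2189
1 = −121·15269 + 565·3270
So 3270·565 ≡ 1 (mod 15269).

565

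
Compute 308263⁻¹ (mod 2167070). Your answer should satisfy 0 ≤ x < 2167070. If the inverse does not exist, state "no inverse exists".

Apply the Euclidean algorithm to 2167070 and 308263:
2167070 = 7·308263 + 9229
308263 = 33·9229 + 3706
9229 = 2·3706 + 1817
3706 = 2·1817 + 72
1817 = 25·72 + 17
72 = 4·17 + 4
17 = 4·4 + 1
4 = 4·1 + 0
gcd = 1, so the inverse exists. Back-substitute:
1 = 17 − 4·4
1 = −4·72 + 17·17
1 = 17·1817 − 429·72
1 = −429·3706 + 875·1817
1 = 875·9229 − 2179·3706
1 = −2179·308263 + 72782·9229
1 = 72782·2167070 − 511653·308263
Thus 308263·(-511653) ≡ 1 (mod 2167070); reducing, -511653 mod 2167070 = 1655417.

1655417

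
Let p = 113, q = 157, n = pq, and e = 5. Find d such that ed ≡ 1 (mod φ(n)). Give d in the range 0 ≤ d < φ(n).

φ(n) = (p−1)(q−1) = 112·156 = 17472.
Need d with 5·d ≡ 1 (mod 17472). Apply the extended Euclidean algorithm:
17472 = 3494·5 + 2
5 = 2·2 + 1
2 = 2·1 + 0
Back-substitute:
1 = 5 − 2·2
1 = −2·17472 + 6989·5
So 5·6989 ≡ 1 (mod 17472), hence d = 6989.

6989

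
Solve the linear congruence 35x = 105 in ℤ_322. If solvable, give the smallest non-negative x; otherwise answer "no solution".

3

First find gcd(35, 322):
322 = 9×35 + 7
35 = 5×7 + 0
gcd = 7 and 7 | 105, so solutions exist. Divide through by 7: 5x ≡ 15 (mod 46).
Now find 5⁻¹ mod 46:
46 = 9·5 + 1
5 = 5·1 + 0
Back-substitute:
1 = 46 − 9·5
So 5·(-9) ≡ 1 (mod 46), i.e. 5⁻¹ ≡ 37.
Then x ≡ 37·15 ≡ 3 (mod 46); the smallest non-negative solution is x = 3.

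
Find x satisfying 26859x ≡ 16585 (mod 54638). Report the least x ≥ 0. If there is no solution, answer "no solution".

First find gcd(26859, 54638):
54638 = 2·26859 + 920
26859 = 29·920 + 179
920 = 5·179 + 25
179 = 7·25 + 4
25 = 6·4 + 1
4 = 4·1 + 0
gcd = 1, so a unique solution mod 54638 exists.
Back-substitute for the Bézout coefficients:
1 = 25 − 6·4
1 = −6·179 + 43·25
1 = 43·920 − 221·179
1 = −221·26859 + 6452·920
1 = 6452·54638 − 13125·26859
So 26859·(-13125) ≡ 1 (mod 54638), giving 26859⁻¹ ≡ 41513.
x ≡ 26859⁻¹·16585 ≡ 41513·16585 ≡ 54305 (mod 54638).

54305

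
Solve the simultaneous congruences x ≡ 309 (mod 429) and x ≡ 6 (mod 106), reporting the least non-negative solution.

1596

Write x = 309 + 429·k. Then 429·k ≡ 6 − 309 ≡ 15 (mod 106).
Need 429⁻¹ mod 106. Extended Euclid on (106, 5):
106 = 21·5 + 1
5 = 5·1 + 0
Back-substitute:
1 = 106 − 21·5
429⁻¹ ≡ 85 (mod 106), so k ≡ 85·15 ≡ 3 (mod 106).
x = 309 + 429·3 = 1596.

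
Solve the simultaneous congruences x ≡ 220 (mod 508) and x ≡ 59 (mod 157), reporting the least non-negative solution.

Write x = 220 + 508·k. Then 508·k ≡ 59 − 220 ≡ 153 (mod 157).
Need 508⁻¹ mod 157. Extended Euclid on (157, 37):
157 = 4·37 + 9
37 = 4·9 + 1
9 = 9·1 + 0
Back-substitute:
1 = 37 − 4·9
1 = −4·157 + 17·37
508⁻¹ ≡ 17 (mod 157), so k ≡ 17·153 ≡ 89 (mod 157).
x = 220 + 508·89 = 45432.

45432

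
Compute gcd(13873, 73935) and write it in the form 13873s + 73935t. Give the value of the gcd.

1

Apply Euclid's algorithm to 73935 and 13873:
73935 = 5×13873 + 4570
13873 = 3×4570 + 163
4570 = 28×163 + 6
163 = 27×6 + 1
6 = 6×1 + 0
gcd(13873, 73935) = 1.
Express as a combination:
1 = 163 − 27·6
1 = −27·4570 + 757·163
1 = 757·13873 − 2298·4570
1 = −2298·73935 + 12247·13873
So 1 = (-2298)·73935 + (12247)·13873.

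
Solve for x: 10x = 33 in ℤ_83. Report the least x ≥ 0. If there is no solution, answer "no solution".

78

First find gcd(10, 83):
83 = 8×10 + 3
10 = 3×3 + 1
3 = 3×1 + 0
gcd = 1, so a unique solution mod 83 exists.
Back-substitute for the Bézout coefficients:
1 = 10 − 3·3
1 = −3·83 + 25·10
So 10·(25) ≡ 1 (mod 83), giving 10⁻¹ ≡ 25.
x ≡ 10⁻¹·33 ≡ 25·33 ≡ 78 (mod 83).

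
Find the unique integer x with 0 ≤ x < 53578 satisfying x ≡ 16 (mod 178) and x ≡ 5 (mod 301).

Write x = 16 + 178·k. Then 178·k ≡ 5 − 16 ≡ 290 (mod 301).
Need 178⁻¹ mod 301. Extended Euclid on (301, 178):
301 = 1*178 + 123
178 = 1*123 + 55
123 = 2*55 + 13
55 = 4*13 + 3
13 = 4*3 + 1
3 = 3*1 + 0
Back-substitute:
1 = 13 − 4·3
1 = −4·55 + 17·13
1 = 17·123 − 38·55
1 = −38·178 + 55·123
1 = 55·301 − 93·178
178⁻¹ ≡ 208 (mod 301), so k ≡ 208·290 ≡ 120 (mod 301).
x = 16 + 178·120 = 21376.

21376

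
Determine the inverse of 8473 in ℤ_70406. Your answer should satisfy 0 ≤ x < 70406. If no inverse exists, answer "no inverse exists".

Apply the Euclidean algorithm to 70406 and 8473:
70406 = 8·8473 + 2622
8473 = 3·2622 + 607
2622 = 4·607 + 194
607 = 3·194 + 25
194 = 7·25 + 19
25 = 1·19 + 6
19 = 3·6 + 1
6 = 6·1 + 0
Since gcd(8473, 70406) = 1, back-substitute to write 1 as a combination:
1 = 19 − 3·6
1 = −3·25 + 4·19
1 = 4·194 − 31·25
1 = −31·607 + 97·194
1 = 97·2622 − 419·607
1 = −419·8473 + 1354·2622
1 = 1354·70406 − 11251·8473
Hence 8473⁻¹ ≡ -11251 ≡ 59155 (mod 70406).

59155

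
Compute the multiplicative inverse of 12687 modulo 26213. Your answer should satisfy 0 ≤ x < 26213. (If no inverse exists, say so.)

Apply the Euclidean algorithm to 26213 and 12687:
26213 = 2×12687 + 839
12687 = 15×839 + 102
839 = 8×102 + 23
102 = 4×23 + 10
23 = 2×10 + 3
10 = 3×3 + 1
3 = 3×1 + 0
The gcd is 1. Working backward:
1 = 10 − 3·3
1 = −3·23 + 7·10
1 = 7·102 − 31·23
1 = −31·839 + 255·102
1 = 255·12687 − 3856·839
1 = −3856·26213 + 7967·12687
So 12687·7967 ≡ 1 (mod 26213).

7967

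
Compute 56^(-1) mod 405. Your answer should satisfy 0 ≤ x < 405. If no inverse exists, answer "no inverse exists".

311

gcd(405, 56) by repeated division:
405 = 7*56 + 13
56 = 4*13 + 4
13 = 3*4 + 1
4 = 4*1 + 0
gcd = 1, so the inverse exists. Back-substitute:
1 = 13 − 3·4
1 = −3·56 + 13·13
1 = 13·405 − 94·56
Thus 56·(-94) ≡ 1 (mod 405); reducing, -94 mod 405 = 311.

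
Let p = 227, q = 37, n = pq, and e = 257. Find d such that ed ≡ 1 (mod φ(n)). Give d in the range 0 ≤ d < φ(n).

5825

φ(n) = (p−1)(q−1) = 226·36 = 8136.
Need d with 257·d ≡ 1 (mod 8136). Apply the extended Euclidean algorithm:
8136 = 31*257 + 169
257 = 1*169 + 88
169 = 1*88 + 81
88 = 1*81 + 7
81 = 11*7 + 4
7 = 1*4 + 3
4 = 1*3 + 1
3 = 3*1 + 0
Back-substitute:
1 = 4 − 3
1 = −7 + 2·4
1 = 2·81 − 23·7
1 = −23·88 + 25·81
1 = 25·169 − 48·88
1 = −48·257 + 73·169
1 = 73·8136 − 2311·257
So 257·(-2311) ≡ 1 (mod 8136), hence d ≡ -2311 ≡ 5825 (mod 8136).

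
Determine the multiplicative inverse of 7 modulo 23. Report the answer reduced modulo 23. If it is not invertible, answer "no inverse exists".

Run Euclid on (23, 7):
23 = 3·7 + 2
7 = 3·2 + 1
2 = 2·1 + 0
Since gcd(7, 23) = 1, back-substitute to write 1 as a combination:
1 = 7 − 3·2
1 = −3·23 + 10·7
So 7·10 ≡ 1 (mod 23).

10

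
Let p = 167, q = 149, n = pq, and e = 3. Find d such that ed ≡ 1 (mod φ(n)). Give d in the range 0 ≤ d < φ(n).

16379

φ(n) = (p−1)(q−1) = 166·148 = 24568.
Need d with 3·d ≡ 1 (mod 24568). Apply the extended Euclidean algorithm:
24568 = 8189×3 + 1
3 = 3×1 + 0
Back-substitute:
1 = 24568 − 8189·3
So 3·(-8189) ≡ 1 (mod 24568), hence d ≡ -8189 ≡ 16379 (mod 24568).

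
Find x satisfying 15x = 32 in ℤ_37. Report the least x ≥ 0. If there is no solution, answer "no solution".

First find gcd(15, 37):
37 = 2·15 + 7
15 = 2·7 + 1
7 = 7·1 + 0
gcd = 1, so a unique solution mod 37 exists.
Back-substitute for the Bézout coefficients:
1 = 15 − 2·7
1 = −2·37 + 5·15
So 15·(5) ≡ 1 (mod 37), giving 15⁻¹ ≡ 5.
x ≡ 15⁻¹·32 ≡ 5·32 ≡ 12 (mod 37).

12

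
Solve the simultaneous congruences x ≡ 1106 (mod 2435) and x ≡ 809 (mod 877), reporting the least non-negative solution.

865531

Write x = 1106 + 2435·k. Then 2435·k ≡ 809 − 1106 ≡ 580 (mod 877).
Need 2435⁻¹ mod 877. Extended Euclid on (877, 681):
877 = 1*681 + 196
681 = 3*196 + 93
196 = 2*93 + 10
93 = 9*10 + 3
10 = 3*3 + 1
3 = 3*1 + 0
Back-substitute:
1 = 10 − 3·3
1 = −3·93 + 28·10
1 = 28·196 − 59·93
1 = −59·681 + 205·196
1 = 205·877 − 264·681
2435⁻¹ ≡ 613 (mod 877), so k ≡ 613·580 ≡ 355 (mod 877).
x = 1106 + 2435·355 = 865531.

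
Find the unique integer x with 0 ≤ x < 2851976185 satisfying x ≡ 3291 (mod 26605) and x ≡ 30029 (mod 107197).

719429096

Write x = 3291 + 26605·k. Then 26605·k ≡ 30029 − 3291 ≡ 26738 (mod 107197).
Need 26605⁻¹ mod 107197. Extended Euclid on (107197, 26605):
107197 = 4×26605 + 777
26605 = 34×777 + 187
777 = 4×187 + 29
187 = 6×29 + 13
29 = 2×13 + 3
13 = 4×3 + 1
3 = 3×1 + 0
Back-substitute:
1 = 13 − 4·3
1 = −4·29 + 9·13
1 = 9·187 − 58·29
1 = −58·777 + 241·187
1 = 241·26605 − 8252·777
1 = −8252·107197 + 33249·26605
26605⁻¹ ≡ 33249 (mod 107197), so k ≡ 33249·26738 ≡ 27041 (mod 107197).
x = 3291 + 26605·27041 = 719429096.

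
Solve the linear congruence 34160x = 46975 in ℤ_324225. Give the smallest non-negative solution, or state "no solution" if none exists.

46025

First find gcd(34160, 324225):
324225 = 9×34160 + 16785
34160 = 2×16785 + 590
16785 = 28×590 + 265
590 = 2×265 + 60
265 = 4×60 + 25
60 = 2×25 + 10
25 = 2×10 + 5
10 = 2×5 + 0
gcd = 5 and 5 | 46975, so solutions exist. Divide through by 5: 6832x ≡ 9395 (mod 64845).
Now find 6832⁻¹ mod 64845:
64845 = 9*6832 + 3357
6832 = 2*3357 + 118
3357 = 28*118 + 53
118 = 2*53 + 12
53 = 4*12 + 5
12 = 2*5 + 2
5 = 2*2 + 1
2 = 2*1 + 0
Back-substitute:
1 = 5 − 2·2
1 = −2·12 + 5·5
1 = 5·53 − 22·12
1 = −22·118 + 49·53
1 = 49·3357 − 1394·118
1 = −1394·6832 + 2837·3357
1 = 2837·64845 − 26927·6832
So 6832·(-26927) ≡ 1 (mod 64845), i.e. 6832⁻¹ ≡ 37918.
Then x ≡ 37918·9395 ≡ 46025 (mod 64845); the smallest non-negative solution is x = 46025.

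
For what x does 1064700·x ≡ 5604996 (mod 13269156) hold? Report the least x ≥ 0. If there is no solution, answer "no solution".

First find gcd(1064700, 13269156):
13269156 = 12·1064700 + 492756
1064700 = 2·492756 + 79188
492756 = 6·79188 + 17628
79188 = 4·17628 + 8676
17628 = 2·8676 + 276
8676 = 31·276 + 120
276 = 2·120 + 36
120 = 3·36 + 12
36 = 3·12 + 0
gcd = 12 and 12 | 5604996, so solutions exist. Divide through by 12: 88725x ≡ 467083 (mod 1105763).
Now find 88725⁻¹ mod 1105763:
1105763 = 12*88725 + 41063
88725 = 2*41063 + 6599
41063 = 6*6599 + 1469
6599 = 4*1469 + 723
1469 = 2*723 + 23
723 = 31*23 + 10
23 = 2*10 + 3
10 = 3*3 + 1
3 = 3*1 + 0
Back-substitute:
1 = 10 − 3·3
1 = −3·23 + 7·10
1 = 7·723 − 220·23
1 = −220·1469 + 447·723
1 = 447·6599 − 2008·1469
1 = −2008·41063 + 12495·6599
1 = 12495·88725 − 26998·41063
1 = −26998·1105763 + 336471·88725
So 88725⁻¹ ≡ 336471 (mod 1105763).
Then x ≡ 336471·467083 ≡ 429 (mod 1105763); the smallest non-negative solution is x = 429.

429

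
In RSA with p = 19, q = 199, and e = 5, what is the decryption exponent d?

φ(n) = (p−1)(q−1) = 18·198 = 3564.
Need d with 5·d ≡ 1 (mod 3564). Apply the extended Euclidean algorithm:
3564 = 712*5 + 4
5 = 1*4 + 1
4 = 4*1 + 0
Back-substitute:
1 = 5 − 4
1 = −3564 + 713·5
So 5·713 ≡ 1 (mod 3564), hence d = 713.

713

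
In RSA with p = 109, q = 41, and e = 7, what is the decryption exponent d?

φ(n) = (p−1)(q−1) = 108·40 = 4320.
Need d with 7·d ≡ 1 (mod 4320). Apply the extended Euclidean algorithm:
4320 = 617×7 + 1
7 = 7×1 + 0
Back-substitute:
1 = 4320 − 617·7
So 7·(-617) ≡ 1 (mod 4320), hence d ≡ -617 ≡ 3703 (mod 4320).

3703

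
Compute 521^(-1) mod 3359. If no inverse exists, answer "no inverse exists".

2321

Run Euclid on (3359, 521):
3359 = 6×521 + 233
521 = 2×233 + 55
233 = 4×55 + 13
55 = 4×13 + 3
13 = 4×3 + 1
3 = 3×1 + 0
Since gcd(521, 3359) = 1, back-substitute to write 1 as a combination:
1 = 13 − 4·3
1 = −4·55 + 17·13
1 = 17·233 − 72·55
1 = −72·521 + 161·233
1 = 161·3359 − 1038·521
So 521·(-1038) ≡ 1 (mod 3359), and -1038 ≡ 2321 (mod 3359).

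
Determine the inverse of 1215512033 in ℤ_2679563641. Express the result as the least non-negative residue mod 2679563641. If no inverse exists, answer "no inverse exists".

1867644141

Apply the Euclidean algorithm to 2679563641 and 1215512033:
2679563641 = 2*1215512033 + 248539575
1215512033 = 4*248539575 + 221353733
248539575 = 1*221353733 + 27185842
221353733 = 8*27185842 + 3866997
27185842 = 7*3866997 + 116863
3866997 = 33*116863 + 10518
116863 = 11*10518 + 1165
10518 = 9*1165 + 33
1165 = 35*33 + 10
33 = 3*10 + 3
10 = 3*3 + 1
3 = 3*1 + 0
gcd = 1, so the inverse exists. Back-substitute:
1 = 10 − 3·3
1 = −3·33 + 10·10
1 = 10·1165 − 353·33
1 = −353·10518 + 3187·1165
1 = 3187·116863 − 35410·10518
1 = −35410·3866997 + 1171717·116863
1 = 1171717·27185842 − 8237429·3866997
1 = −8237429·221353733 + 67071149·27185842
1 = 67071149·248539575 − 75308578·221353733
1 = −75308578·1215512033 + 368305461·248539575
1 = 368305461·2679563641 − 811919500·1215512033
Thus 1215512033·(-811919500) ≡ 1 (mod 2679563641); reducing, -811919500 mod 2679563641 = 1867644141.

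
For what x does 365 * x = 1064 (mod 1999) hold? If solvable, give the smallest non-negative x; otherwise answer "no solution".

First find gcd(365, 1999):
1999 = 5*365 + 174
365 = 2*174 + 17
174 = 10*17 + 4
17 = 4*4 + 1
4 = 4*1 + 0
gcd = 1, so a unique solution mod 1999 exists.
Back-substitute for the Bézout coefficients:
1 = 17 − 4·4
1 = −4·174 + 41·17
1 = 41·365 − 86·174
1 = −86·1999 + 471·365
So 365·(471) ≡ 1 (mod 1999), giving 365⁻¹ ≡ 471.
x ≡ 365⁻¹·1064 ≡ 471·1064 ≡ 1394 (mod 1999).

1394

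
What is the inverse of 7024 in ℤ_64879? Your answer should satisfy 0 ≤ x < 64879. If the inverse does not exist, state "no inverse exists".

Run Euclid on (64879, 7024):
64879 = 9·7024 + 1663
7024 = 4·1663 + 372
1663 = 4·372 + 175
372 = 2·175 + 22
175 = 7·22 + 21
22 = 1·21 + 1
21 = 21·1 + 0
Since gcd(7024, 64879) = 1, back-substitute to write 1 as a combination:
1 = 22 − 21
1 = −175 + 8·22
1 = 8·372 − 17·175
1 = −17·1663 + 76·372
1 = 76·7024 − 321·1663
1 = −321·64879 + 2965·7024
So 7024·2965 ≡ 1 (mod 64879).

2965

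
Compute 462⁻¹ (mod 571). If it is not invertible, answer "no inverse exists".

gcd(571, 462) by repeated division:
571 = 1·462 + 109
462 = 4·109 + 26
109 = 4·26 + 5
26 = 5·5 + 1
5 = 5·1 + 0
gcd = 1, so the inverse exists. Back-substitute:
1 = 26 − 5·5
1 = −5·109 + 21·26
1 = 21·462 − 89·109
1 = −89·571 + 110·462
So 462·110 ≡ 1 (mod 571).

110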